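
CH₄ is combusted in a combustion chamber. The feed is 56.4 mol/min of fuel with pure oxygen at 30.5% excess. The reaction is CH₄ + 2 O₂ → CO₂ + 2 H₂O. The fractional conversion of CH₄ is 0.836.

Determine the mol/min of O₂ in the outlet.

Stoichiometric O₂ = 2 × 56.4 = 112.8 mol/min; O₂ fed = 112.8 × 1.305 = 147.2 mol/min.
Fuel reacted = 0.836 × 56.4 → ξ = 47.15 mol/min.
Outlet (n = n₀ + ν ξ):
  CH₄: 56.4 − 1(47.15) = 9.25
  O₂: 147.2 − 2(47.15) = 52.9
  CO₂: 0 + 1(47.15) = 47.15
  H₂O: 0 + 2(47.15) = 94.3

52.9 mol/min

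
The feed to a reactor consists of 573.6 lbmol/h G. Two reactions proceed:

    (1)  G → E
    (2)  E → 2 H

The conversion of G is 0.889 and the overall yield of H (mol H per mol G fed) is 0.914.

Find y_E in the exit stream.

0.296

Conversion of G: G consumed = 1ξ₁ = 0.889 × 573.6 → ξ₁ = 509.9 lbmol/h.
Yield of H: 2ξ₂ / 573.6 = 0.914 → ξ₂ = 262.1 lbmol/h.
Outlet amounts (n = n₀ + Σ ν·ξ):
  G: 573.6 − 1(509.9) = 63.67
  E: 0 + 1(509.9) − 1(262.1) = 247.8
  H: 0 + 2(262.1) = 524.3
Total out = 835.7 lbmol/h; y_E = 247.8 / 835.7 = 0.2965.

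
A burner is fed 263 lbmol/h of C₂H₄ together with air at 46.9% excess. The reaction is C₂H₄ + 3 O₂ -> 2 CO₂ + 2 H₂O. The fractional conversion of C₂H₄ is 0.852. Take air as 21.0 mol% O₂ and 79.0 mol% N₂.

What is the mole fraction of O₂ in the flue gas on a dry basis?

0.0913

Stoichiometric O₂ = 3 × 263 = 789 lbmol/h; O₂ fed = 789 × 1.469 = 1159 lbmol/h.
N₂ fed = 1159 × 79/21 = 4360 lbmol/h.
Fuel reacted = 0.852 × 263 → ξ = 224.1 lbmol/h.
Outlet (n = n₀ + ν ξ):
  C₂H₄: 263 − 1(224.1) = 38.92
  O₂: 1159 − 3(224.1) = 486.8
  N₂: 4360 (inert)
  CO₂: 0 + 2(224.1) = 448.2
  H₂O: 0 + 2(224.1) = 448.2
Dry total = 5334 lbmol/h; y_O₂ (dry) = 486.8 / 5334 = 0.09126.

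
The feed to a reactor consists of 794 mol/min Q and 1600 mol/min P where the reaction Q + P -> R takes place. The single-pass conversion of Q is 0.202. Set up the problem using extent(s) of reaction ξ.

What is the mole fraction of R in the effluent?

Q reacted = 0.202 × 794 = 160.4 mol/min; ν_Q = −1, so ξ = 160.4/1 = 160.4 mol/min.
Outlet amounts (n = n₀ + ν ξ):
  Q: 794 − 1(160.4) = 633.6
  P: 1600 − 1(160.4) = 1440
  R: 0 + 1(160.4) = 160.4
Total out = 2234 mol/min; y_R = 160.4 / 2234 = 0.07181.

0.0718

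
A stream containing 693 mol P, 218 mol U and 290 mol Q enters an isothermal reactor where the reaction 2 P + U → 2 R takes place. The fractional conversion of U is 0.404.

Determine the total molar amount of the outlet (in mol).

1110 mol

U reacted = 0.404 × 218 = 88.07 mol; ν_U = −1, so ξ = 88.07/1 = 88.07 mol.
Outlet amounts (n = n₀ + ν ξ):
  P: 693 − 2(88.07) = 516.9
  U: 218 − 1(88.07) = 129.9
  R: 0 + 2(88.07) = 176.1
  Q: 290 (inert)
Total out = 516.9 + 129.9 + 176.1 + 290 = 1113 mol.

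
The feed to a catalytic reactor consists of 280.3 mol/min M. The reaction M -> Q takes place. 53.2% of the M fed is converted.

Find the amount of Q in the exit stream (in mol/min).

M reacted = 0.532 × 280.3 = 149.1 mol/min; ν_M = −1, so ξ = 149.1/1 = 149.1 mol/min.
Outlet amounts (n = n₀ + ν ξ):
  M: 280.3 − 1(149.1) = 131.2
  Q: 0 + 1(149.1) = 149.1

149 mol/min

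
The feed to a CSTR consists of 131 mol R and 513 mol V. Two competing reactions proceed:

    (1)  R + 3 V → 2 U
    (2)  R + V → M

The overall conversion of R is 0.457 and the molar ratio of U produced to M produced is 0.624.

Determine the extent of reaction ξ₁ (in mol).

Conversion of R: R consumed = 0.457 × 131 = 59.87 mol = 1ξ₁ + 1ξ₂.
Selectivity: 2ξ₁ / (1ξ₂) = 0.624 → ξ₁ = 0.312 ξ₂.
Substitute: (1·0.312 + 1) ξ₂ = 59.87 → ξ₂ = 45.63 mol, ξ₁ = 14.24 mol.
Outlet amounts (n = n₀ + Σ ν·ξ):
  R: 131 − 1(14.24) − 1(45.63) = 71.13
  V: 513 − 3(14.24) − 1(45.63) = 424.7
  U: 0 + 2(14.24) = 28.47
  M: 0 + 1(45.63) = 45.63

ξ₁ = 14.2 mol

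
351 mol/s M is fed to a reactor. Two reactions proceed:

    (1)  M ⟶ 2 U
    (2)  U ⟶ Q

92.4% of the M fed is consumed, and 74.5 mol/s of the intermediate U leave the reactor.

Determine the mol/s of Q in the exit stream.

Conversion of M: M consumed = 1ξ₁ = 0.924 × 351 → ξ₁ = 324.3 mol/s.
U balance: n_U = 0 + 2ξ₁ − 1ξ₂ = 74.5 → ξ₂ = (2·324.3 − 74.5)/1 = 574.1 mol/s.
Outlet amounts (n = n₀ + Σ ν·ξ):
  M: 351 − 1(324.3) = 26.68
  U: 0 + 2(324.3) − 1(574.1) = 74.5
  Q: 0 + 1(574.1) = 574.1

574 mol/s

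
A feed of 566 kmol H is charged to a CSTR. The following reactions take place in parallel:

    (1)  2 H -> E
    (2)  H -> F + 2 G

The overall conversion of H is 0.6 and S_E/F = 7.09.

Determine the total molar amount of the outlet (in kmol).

Conversion of H: H consumed = 0.6 × 566 = 339.6 kmol = 2ξ₁ + 1ξ₂.
Selectivity: 1ξ₁ / (1ξ₂) = 7.09 → ξ₁ = 7.09 ξ₂.
Substitute: (2·7.09 + 1) ξ₂ = 339.6 → ξ₂ = 22.37 kmol, ξ₁ = 158.6 kmol.
Outlet amounts (n = n₀ + Σ ν·ξ):
  H: 566 − 2(158.6) − 1(22.37) = 226.4
  E: 0 + 1(158.6) = 158.6
  F: 0 + 1(22.37) = 22.37
  G: 0 + 2(22.37) = 44.74
Total out = 226.4 + 158.6 + 22.37 + 44.74 = 452.1 kmol.

452 kmol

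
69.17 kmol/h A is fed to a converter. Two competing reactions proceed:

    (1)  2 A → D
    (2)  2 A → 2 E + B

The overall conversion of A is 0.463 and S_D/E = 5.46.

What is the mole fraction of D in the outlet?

0.263

Conversion of A: A consumed = 0.463 × 69.17 = 32.03 kmol/h = 2ξ₁ + 2ξ₂.
Selectivity: 1ξ₁ / (2ξ₂) = 5.46 → ξ₁ = 10.92 ξ₂.
Substitute: (2·10.92 + 2) ξ₂ = 32.03 → ξ₂ = 1.343 kmol/h, ξ₁ = 14.67 kmol/h.
Outlet amounts (n = n₀ + Σ ν·ξ):
  A: 69.17 − 2(14.67) − 2(1.343) = 37.14
  D: 0 + 1(14.67) = 14.67
  E: 0 + 2(1.343) = 2.687
  B: 0 + 1(1.343) = 1.343
Total out = 55.84 kmol/h; y_D = 14.67 / 55.84 = 0.2627.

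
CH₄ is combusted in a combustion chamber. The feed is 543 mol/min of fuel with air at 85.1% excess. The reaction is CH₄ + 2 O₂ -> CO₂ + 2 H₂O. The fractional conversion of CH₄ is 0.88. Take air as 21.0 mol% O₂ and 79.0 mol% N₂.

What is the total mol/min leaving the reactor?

Stoichiometric O₂ = 2 × 543 = 1086 mol/min; O₂ fed = 1086 × 1.851 = 2010 mol/min.
N₂ fed = 2010 × 79/21 = 7562 mol/min.
Fuel reacted = 0.88 × 543 → ξ = 477.8 mol/min.
Outlet (n = n₀ + ν ξ):
  CH₄: 543 − 1(477.8) = 65.16
  O₂: 2010 − 2(477.8) = 1055
  N₂: 7562 (inert)
  CO₂: 0 + 1(477.8) = 477.8
  H₂O: 0 + 2(477.8) = 955.7
Total out = 65.16 + 1055 + 7562 + 477.8 + 955.7 = 10120 mol/min.

10100 mol/min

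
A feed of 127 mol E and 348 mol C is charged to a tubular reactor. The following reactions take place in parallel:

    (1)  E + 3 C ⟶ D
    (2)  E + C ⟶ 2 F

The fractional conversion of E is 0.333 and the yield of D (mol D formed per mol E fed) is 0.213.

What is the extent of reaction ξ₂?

Yield of D: 1ξ₁ / 127 = 0.213 → ξ₁ = 27.05 mol.
Conversion of E: 1ξ₁ + 1ξ₂ = 0.333 × 127 = 42.29 → ξ₂ = 15.24 mol.
Outlet amounts (n = n₀ + Σ ν·ξ):
  E: 127 − 1(27.05) − 1(15.24) = 84.71
  C: 348 − 3(27.05) − 1(15.24) = 251.6
  D: 0 + 1(27.05) = 27.05
  F: 0 + 2(15.24) = 30.48

ξ₂ = 15.2 mol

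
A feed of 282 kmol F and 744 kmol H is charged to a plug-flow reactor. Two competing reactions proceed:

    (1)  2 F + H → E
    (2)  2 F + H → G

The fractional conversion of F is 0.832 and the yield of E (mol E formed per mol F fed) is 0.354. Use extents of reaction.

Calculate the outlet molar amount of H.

627 kmol

Yield of E: 1ξ₁ / 282 = 0.354 → ξ₁ = 99.83 kmol.
Conversion of F: 2ξ₁ + 2ξ₂ = 0.832 × 282 = 234.6 → ξ₂ = 17.48 kmol.
Outlet amounts (n = n₀ + Σ ν·ξ):
  F: 282 − 2(99.83) − 2(17.48) = 47.38
  H: 744 − 1(99.83) − 1(17.48) = 626.7
  E: 0 + 1(99.83) = 99.83
  G: 0 + 1(17.48) = 17.48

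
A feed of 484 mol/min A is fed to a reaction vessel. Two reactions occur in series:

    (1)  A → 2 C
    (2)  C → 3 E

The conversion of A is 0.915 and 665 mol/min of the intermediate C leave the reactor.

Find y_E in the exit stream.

0.484

Conversion of A: A consumed = 1ξ₁ = 0.915 × 484 → ξ₁ = 442.9 mol/min.
C balance: n_C = 0 + 2ξ₁ − 1ξ₂ = 665 → ξ₂ = (2·442.9 − 665)/1 = 220.7 mol/min.
Outlet amounts (n = n₀ + Σ ν·ξ):
  A: 484 − 1(442.9) = 41.14
  C: 0 + 2(442.9) − 1(220.7) = 665
  E: 0 + 3(220.7) = 662.2
Total out = 1368 mol/min; y_E = 662.2 / 1368 = 0.4839.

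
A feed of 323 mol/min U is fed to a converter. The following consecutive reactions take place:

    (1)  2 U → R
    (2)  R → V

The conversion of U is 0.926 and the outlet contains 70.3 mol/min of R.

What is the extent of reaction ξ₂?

Conversion of U: U consumed = 2ξ₁ = 0.926 × 323 → ξ₁ = 149.5 mol/min.
R balance: n_R = 0 + 1ξ₁ − 1ξ₂ = 70.3 → ξ₂ = (1·149.5 − 70.3)/1 = 79.25 mol/min.
Outlet amounts (n = n₀ + Σ ν·ξ):
  U: 323 − 2(149.5) = 23.9
  R: 0 + 1(149.5) − 1(79.25) = 70.3
  V: 0 + 1(79.25) = 79.25

ξ₂ = 79.2 mol/min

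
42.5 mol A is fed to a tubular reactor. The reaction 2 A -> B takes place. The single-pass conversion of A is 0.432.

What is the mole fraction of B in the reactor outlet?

A reacted = 0.432 × 42.5 = 18.36 mol; ν_A = −2, so ξ = 18.36/2 = 9.18 mol.
Outlet amounts (n = n₀ + ν ξ):
  A: 42.5 − 2(9.18) = 24.14
  B: 0 + 1(9.18) = 9.18
Total out = 33.32 mol; y_B = 9.18 / 33.32 = 0.2755.

0.276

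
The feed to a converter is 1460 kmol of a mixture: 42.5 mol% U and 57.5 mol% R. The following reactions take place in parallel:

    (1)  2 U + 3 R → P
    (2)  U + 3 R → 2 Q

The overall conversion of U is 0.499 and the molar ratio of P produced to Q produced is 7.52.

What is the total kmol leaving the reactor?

Conversion of U: U consumed = 0.499 × 620.5 = 309.6 kmol = 2ξ₁ + 1ξ₂.
Selectivity: 1ξ₁ / (2ξ₂) = 7.52 → ξ₁ = 15.04 ξ₂.
Substitute: (2·15.04 + 1) ξ₂ = 309.6 → ξ₂ = 9.962 kmol, ξ₁ = 149.8 kmol.
Outlet amounts (n = n₀ + Σ ν·ξ):
  U: 620.5 − 2(149.8) − 1(9.962) = 310.9
  R: 839.5 − 3(149.8) − 3(9.962) = 360.1
  P: 0 + 1(149.8) = 149.8
  Q: 0 + 2(9.962) = 19.92
Total out = 310.9 + 360.1 + 149.8 + 19.92 = 840.7 kmol.

841 kmol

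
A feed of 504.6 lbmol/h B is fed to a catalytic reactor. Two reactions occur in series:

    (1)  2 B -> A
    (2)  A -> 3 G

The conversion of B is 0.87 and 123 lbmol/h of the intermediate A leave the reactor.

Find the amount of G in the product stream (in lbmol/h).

Conversion of B: B consumed = 2ξ₁ = 0.87 × 504.6 → ξ₁ = 219.5 lbmol/h.
A balance: n_A = 0 + 1ξ₁ − 1ξ₂ = 123 → ξ₂ = (1·219.5 − 123)/1 = 96.5 lbmol/h.
Outlet amounts (n = n₀ + Σ ν·ξ):
  B: 504.6 − 2(219.5) = 65.6
  A: 0 + 1(219.5) − 1(96.5) = 123
  G: 0 + 3(96.5) = 289.5

290 lbmol/h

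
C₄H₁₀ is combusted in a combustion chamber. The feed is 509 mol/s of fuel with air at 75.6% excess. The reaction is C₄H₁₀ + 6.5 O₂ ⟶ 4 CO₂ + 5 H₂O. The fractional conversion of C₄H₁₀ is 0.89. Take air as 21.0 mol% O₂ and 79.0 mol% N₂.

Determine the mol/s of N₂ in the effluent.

Stoichiometric O₂ = 6.5 × 509 = 3308 mol/s; O₂ fed = 3308 × 1.756 = 5810 mol/s.
N₂ fed = 5810 × 79/21 = 21860 mol/s.
Fuel reacted = 0.89 × 509 → ξ = 453 mol/s.
Outlet (n = n₀ + ν ξ):
  C₄H₁₀: 509 − 1(453) = 55.99
  O₂: 5810 − 6.5(453) = 2865
  N₂: 21860 (inert)
  CO₂: 0 + 4(453) = 1812
  H₂O: 0 + 5(453) = 2265

21900 mol/s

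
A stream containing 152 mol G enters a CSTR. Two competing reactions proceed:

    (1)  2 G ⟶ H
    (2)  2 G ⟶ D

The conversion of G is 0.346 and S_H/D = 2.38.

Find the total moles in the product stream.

126 mol

Conversion of G: G consumed = 0.346 × 152 = 52.59 mol = 2ξ₁ + 2ξ₂.
Selectivity: 1ξ₁ / (1ξ₂) = 2.38 → ξ₁ = 2.38 ξ₂.
Substitute: (2·2.38 + 2) ξ₂ = 52.59 → ξ₂ = 7.78 mol, ξ₁ = 18.52 mol.
Outlet amounts (n = n₀ + Σ ν·ξ):
  G: 152 − 2(18.52) − 2(7.78) = 99.41
  H: 0 + 1(18.52) = 18.52
  D: 0 + 1(7.78) = 7.78
Total out = 99.41 + 18.52 + 7.78 = 125.7 mol.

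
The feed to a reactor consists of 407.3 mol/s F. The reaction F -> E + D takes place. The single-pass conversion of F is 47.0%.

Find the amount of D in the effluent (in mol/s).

F reacted = 0.47 × 407.3 = 191.4 mol/s; ν_F = −1, so ξ = 191.4/1 = 191.4 mol/s.
Outlet amounts (n = n₀ + ν ξ):
  F: 407.3 − 1(191.4) = 215.9
  E: 0 + 1(191.4) = 191.4
  D: 0 + 1(191.4) = 191.4

191 mol/s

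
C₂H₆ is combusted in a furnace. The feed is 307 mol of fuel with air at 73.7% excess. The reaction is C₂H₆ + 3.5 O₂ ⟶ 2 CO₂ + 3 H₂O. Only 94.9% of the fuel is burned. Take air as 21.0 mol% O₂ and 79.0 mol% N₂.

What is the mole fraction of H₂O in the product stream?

Stoichiometric O₂ = 3.5 × 307 = 1074 mol; O₂ fed = 1074 × 1.737 = 1866 mol.
N₂ fed = 1866 × 79/21 = 7021 mol.
Fuel reacted = 0.949 × 307 → ξ = 291.3 mol.
Outlet (n = n₀ + ν ξ):
  C₂H₆: 307 − 1(291.3) = 15.66
  O₂: 1866 − 3.5(291.3) = 846.7
  N₂: 7021 (inert)
  CO₂: 0 + 2(291.3) = 582.7
  H₂O: 0 + 3(291.3) = 874
Total out = 9340 mol; y_H₂O = 874 / 9340 = 0.09358.

0.0936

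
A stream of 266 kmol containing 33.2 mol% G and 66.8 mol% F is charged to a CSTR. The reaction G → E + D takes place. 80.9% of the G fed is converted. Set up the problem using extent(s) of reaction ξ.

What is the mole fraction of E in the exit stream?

0.212

G reacted = 0.809 × 88.31 = 71.44 kmol; ν_G = −1, so ξ = 71.44/1 = 71.44 kmol.
Outlet amounts (n = n₀ + ν ξ):
  G: 88.31 − 1(71.44) = 16.87
  E: 0 + 1(71.44) = 71.44
  D: 0 + 1(71.44) = 71.44
  F: 177.7 (inert)
Total out = 337.4 kmol; y_E = 71.44 / 337.4 = 0.2117.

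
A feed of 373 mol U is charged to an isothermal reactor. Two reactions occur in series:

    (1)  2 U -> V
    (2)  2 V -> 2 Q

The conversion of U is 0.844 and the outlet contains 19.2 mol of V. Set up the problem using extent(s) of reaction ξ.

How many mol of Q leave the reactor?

138 mol

Conversion of U: U consumed = 2ξ₁ = 0.844 × 373 → ξ₁ = 157.4 mol.
V balance: n_V = 0 + 1ξ₁ − 2ξ₂ = 19.2 → ξ₂ = (1·157.4 − 19.2)/2 = 69.1 mol.
Outlet amounts (n = n₀ + Σ ν·ξ):
  U: 373 − 2(157.4) = 58.19
  V: 0 + 1(157.4) − 2(69.1) = 19.2
  Q: 0 + 2(69.1) = 138.2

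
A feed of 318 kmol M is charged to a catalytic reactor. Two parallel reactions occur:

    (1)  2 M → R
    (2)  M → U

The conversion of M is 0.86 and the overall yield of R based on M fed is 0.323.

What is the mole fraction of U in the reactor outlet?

Yield of R: 1ξ₁ / 318 = 0.323 → ξ₁ = 102.7 kmol.
Conversion of M: 2ξ₁ + 1ξ₂ = 0.86 × 318 = 273.5 → ξ₂ = 68.05 kmol.
Outlet amounts (n = n₀ + Σ ν·ξ):
  M: 318 − 2(102.7) − 1(68.05) = 44.52
  R: 0 + 1(102.7) = 102.7
  U: 0 + 1(68.05) = 68.05
Total out = 215.3 kmol; y_U = 68.05 / 215.3 = 0.3161.

0.316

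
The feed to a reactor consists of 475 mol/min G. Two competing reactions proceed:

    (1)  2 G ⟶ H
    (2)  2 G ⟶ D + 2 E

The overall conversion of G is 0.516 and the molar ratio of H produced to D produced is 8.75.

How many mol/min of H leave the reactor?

110 mol/min

Conversion of G: G consumed = 0.516 × 475 = 245.1 mol/min = 2ξ₁ + 2ξ₂.
Selectivity: 1ξ₁ / (1ξ₂) = 8.75 → ξ₁ = 8.75 ξ₂.
Substitute: (2·8.75 + 2) ξ₂ = 245.1 → ξ₂ = 12.57 mol/min, ξ₁ = 110 mol/min.
Outlet amounts (n = n₀ + Σ ν·ξ):
  G: 475 − 2(110) − 2(12.57) = 229.9
  H: 0 + 1(110) = 110
  D: 0 + 1(12.57) = 12.57
  E: 0 + 2(12.57) = 25.14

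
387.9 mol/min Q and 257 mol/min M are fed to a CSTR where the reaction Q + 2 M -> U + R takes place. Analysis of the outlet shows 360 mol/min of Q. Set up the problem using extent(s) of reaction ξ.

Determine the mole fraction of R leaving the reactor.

0.0452

For Q: n = n₀ − 1ξ → 360 = 387.9 − 1ξ, giving ξ = 27.9 mol/min.
Outlet amounts (n = n₀ + ν ξ):
  Q: 387.9 − 1(27.9) = 360
  M: 257 − 2(27.9) = 201.2
  U: 0 + 1(27.9) = 27.9
  R: 0 + 1(27.9) = 27.9
Total out = 617 mol/min; y_R = 27.9 / 617 = 0.04522.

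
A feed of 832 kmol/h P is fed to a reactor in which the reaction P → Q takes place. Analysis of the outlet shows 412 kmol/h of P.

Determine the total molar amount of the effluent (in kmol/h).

832 kmol/h

For P: n = n₀ − 1ξ → 412 = 832 − 1ξ, giving ξ = 420 kmol/h.
Outlet amounts (n = n₀ + ν ξ):
  P: 832 − 1(420) = 412
  Q: 0 + 1(420) = 420
Total out = 412 + 420 = 832 kmol/h.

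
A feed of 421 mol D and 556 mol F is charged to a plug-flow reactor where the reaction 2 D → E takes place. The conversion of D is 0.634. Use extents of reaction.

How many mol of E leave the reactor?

133 mol

D reacted = 0.634 × 421 = 266.9 mol; ν_D = −2, so ξ = 266.9/2 = 133.5 mol.
Outlet amounts (n = n₀ + ν ξ):
  D: 421 − 2(133.5) = 154.1
  E: 0 + 1(133.5) = 133.5
  F: 556 (inert)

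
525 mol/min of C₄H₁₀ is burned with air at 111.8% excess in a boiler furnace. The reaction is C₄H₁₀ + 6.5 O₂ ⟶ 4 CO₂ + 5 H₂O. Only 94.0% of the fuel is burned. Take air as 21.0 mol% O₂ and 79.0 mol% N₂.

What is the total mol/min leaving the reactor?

Stoichiometric O₂ = 6.5 × 525 = 3412 mol/min; O₂ fed = 3412 × 2.118 = 7228 mol/min.
N₂ fed = 7228 × 79/21 = 27190 mol/min.
Fuel reacted = 0.94 × 525 → ξ = 493.5 mol/min.
Outlet (n = n₀ + ν ξ):
  C₄H₁₀: 525 − 1(493.5) = 31.5
  O₂: 7228 − 6.5(493.5) = 4020
  N₂: 27190 (inert)
  CO₂: 0 + 4(493.5) = 1974
  H₂O: 0 + 5(493.5) = 2468
Total out = 31.5 + 4020 + 27190 + 1974 + 2468 = 35680 mol/min.

35700 mol/min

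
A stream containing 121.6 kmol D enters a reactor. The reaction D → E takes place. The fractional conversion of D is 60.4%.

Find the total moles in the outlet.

122 kmol

D reacted = 0.604 × 121.6 = 73.45 kmol; ν_D = −1, so ξ = 73.45/1 = 73.45 kmol.
Outlet amounts (n = n₀ + ν ξ):
  D: 121.6 − 1(73.45) = 48.15
  E: 0 + 1(73.45) = 73.45
Total out = 48.15 + 73.45 = 121.6 kmol.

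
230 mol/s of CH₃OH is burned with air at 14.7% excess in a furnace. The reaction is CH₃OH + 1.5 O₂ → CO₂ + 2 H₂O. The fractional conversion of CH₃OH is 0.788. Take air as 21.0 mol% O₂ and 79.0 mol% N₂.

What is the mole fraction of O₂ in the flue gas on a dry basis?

0.0672

Stoichiometric O₂ = 1.5 × 230 = 345 mol/s; O₂ fed = 345 × 1.147 = 395.7 mol/s.
N₂ fed = 395.7 × 79/21 = 1489 mol/s.
Fuel reacted = 0.788 × 230 → ξ = 181.2 mol/s.
Outlet (n = n₀ + ν ξ):
  CH₃OH: 230 − 1(181.2) = 48.76
  O₂: 395.7 − 1.5(181.2) = 123.9
  N₂: 1489 (inert)
  CO₂: 0 + 1(181.2) = 181.2
  H₂O: 0 + 2(181.2) = 362.5
Dry total = 1842 mol/s; y_O₂ (dry) = 123.9 / 1842 = 0.06722.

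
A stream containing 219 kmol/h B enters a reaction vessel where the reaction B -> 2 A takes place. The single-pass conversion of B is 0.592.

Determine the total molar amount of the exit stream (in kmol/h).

B reacted = 0.592 × 219 = 129.6 kmol/h; ν_B = −1, so ξ = 129.6/1 = 129.6 kmol/h.
Outlet amounts (n = n₀ + ν ξ):
  B: 219 − 1(129.6) = 89.35
  A: 0 + 2(129.6) = 259.3
Total out = 89.35 + 259.3 = 348.6 kmol/h.

349 kmol/h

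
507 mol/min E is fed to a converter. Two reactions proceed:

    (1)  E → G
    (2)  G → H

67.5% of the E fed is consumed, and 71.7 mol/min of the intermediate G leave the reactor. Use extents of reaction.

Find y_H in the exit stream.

Conversion of E: E consumed = 1ξ₁ = 0.675 × 507 → ξ₁ = 342.2 mol/min.
G balance: n_G = 0 + 1ξ₁ − 1ξ₂ = 71.7 → ξ₂ = (1·342.2 − 71.7)/1 = 270.5 mol/min.
Outlet amounts (n = n₀ + Σ ν·ξ):
  E: 507 − 1(342.2) = 164.8
  G: 0 + 1(342.2) − 1(270.5) = 71.7
  H: 0 + 1(270.5) = 270.5
Total out = 507 mol/min; y_H = 270.5 / 507 = 0.5336.

0.534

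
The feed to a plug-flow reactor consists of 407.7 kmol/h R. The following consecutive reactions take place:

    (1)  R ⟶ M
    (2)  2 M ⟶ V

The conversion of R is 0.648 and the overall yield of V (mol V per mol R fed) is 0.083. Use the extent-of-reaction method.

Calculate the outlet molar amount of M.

Conversion of R: R consumed = 1ξ₁ = 0.648 × 407.7 → ξ₁ = 264.2 kmol/h.
Yield of V: 1ξ₂ / 407.7 = 0.083 → ξ₂ = 33.84 kmol/h.
Outlet amounts (n = n₀ + Σ ν·ξ):
  R: 407.7 − 1(264.2) = 143.5
  M: 0 + 1(264.2) − 2(33.84) = 196.5
  V: 0 + 1(33.84) = 33.84

197 kmol/h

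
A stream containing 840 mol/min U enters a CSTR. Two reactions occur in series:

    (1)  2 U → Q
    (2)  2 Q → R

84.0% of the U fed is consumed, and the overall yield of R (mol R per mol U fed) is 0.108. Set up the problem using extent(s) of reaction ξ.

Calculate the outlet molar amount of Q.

Conversion of U: U consumed = 2ξ₁ = 0.84 × 840 → ξ₁ = 352.8 mol/min.
Yield of R: 1ξ₂ / 840 = 0.108 → ξ₂ = 90.72 mol/min.
Outlet amounts (n = n₀ + Σ ν·ξ):
  U: 840 − 2(352.8) = 134.4
  Q: 0 + 1(352.8) − 2(90.72) = 171.4
  R: 0 + 1(90.72) = 90.72

171 mol/min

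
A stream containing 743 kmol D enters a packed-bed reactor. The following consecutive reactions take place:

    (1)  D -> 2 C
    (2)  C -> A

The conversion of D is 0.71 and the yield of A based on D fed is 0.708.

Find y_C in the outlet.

Conversion of D: D consumed = 1ξ₁ = 0.71 × 743 → ξ₁ = 527.5 kmol.
Yield of A: 1ξ₂ / 743 = 0.708 → ξ₂ = 526 kmol.
Outlet amounts (n = n₀ + Σ ν·ξ):
  D: 743 − 1(527.5) = 215.5
  C: 0 + 2(527.5) − 1(526) = 529
  A: 0 + 1(526) = 526
Total out = 1271 kmol; y_C = 529 / 1271 = 0.4164.

0.416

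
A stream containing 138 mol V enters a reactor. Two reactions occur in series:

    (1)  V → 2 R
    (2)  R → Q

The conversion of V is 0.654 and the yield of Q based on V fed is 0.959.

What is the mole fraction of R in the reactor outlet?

Conversion of V: V consumed = 1ξ₁ = 0.654 × 138 → ξ₁ = 90.25 mol.
Yield of Q: 1ξ₂ / 138 = 0.959 → ξ₂ = 132.3 mol.
Outlet amounts (n = n₀ + Σ ν·ξ):
  V: 138 − 1(90.25) = 47.75
  R: 0 + 2(90.25) − 1(132.3) = 48.16
  Q: 0 + 1(132.3) = 132.3
Total out = 228.3 mol; y_R = 48.16 / 228.3 = 0.211.

0.211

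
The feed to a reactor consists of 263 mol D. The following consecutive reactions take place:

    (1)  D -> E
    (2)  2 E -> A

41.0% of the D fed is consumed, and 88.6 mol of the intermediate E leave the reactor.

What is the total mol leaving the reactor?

Conversion of D: D consumed = 1ξ₁ = 0.41 × 263 → ξ₁ = 107.8 mol.
E balance: n_E = 0 + 1ξ₁ − 2ξ₂ = 88.6 → ξ₂ = (1·107.8 − 88.6)/2 = 9.615 mol.
Outlet amounts (n = n₀ + Σ ν·ξ):
  D: 263 − 1(107.8) = 155.2
  E: 0 + 1(107.8) − 2(9.615) = 88.6
  A: 0 + 1(9.615) = 9.615
Total out = 155.2 + 88.6 + 9.615 = 253.4 mol.

253 mol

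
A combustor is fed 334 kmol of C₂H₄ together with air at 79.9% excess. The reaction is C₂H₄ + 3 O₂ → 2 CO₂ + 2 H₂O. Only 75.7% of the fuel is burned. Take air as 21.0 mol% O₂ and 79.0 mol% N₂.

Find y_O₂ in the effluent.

Stoichiometric O₂ = 3 × 334 = 1002 kmol; O₂ fed = 1002 × 1.799 = 1803 kmol.
N₂ fed = 1803 × 79/21 = 6781 kmol.
Fuel reacted = 0.757 × 334 → ξ = 252.8 kmol.
Outlet (n = n₀ + ν ξ):
  C₂H₄: 334 − 1(252.8) = 81.16
  O₂: 1803 − 3(252.8) = 1044
  N₂: 6781 (inert)
  CO₂: 0 + 2(252.8) = 505.7
  H₂O: 0 + 2(252.8) = 505.7
Total out = 8918 kmol; y_O₂ = 1044 / 8918 = 0.1171.

0.117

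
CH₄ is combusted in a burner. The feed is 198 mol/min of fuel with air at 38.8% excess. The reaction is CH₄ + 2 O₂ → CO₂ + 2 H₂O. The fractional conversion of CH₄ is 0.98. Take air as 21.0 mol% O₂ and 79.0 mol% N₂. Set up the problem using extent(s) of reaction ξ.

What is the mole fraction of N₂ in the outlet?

Stoichiometric O₂ = 2 × 198 = 396 mol/min; O₂ fed = 396 × 1.388 = 549.6 mol/min.
N₂ fed = 549.6 × 79/21 = 2068 mol/min.
Fuel reacted = 0.98 × 198 → ξ = 194 mol/min.
Outlet (n = n₀ + ν ξ):
  CH₄: 198 − 1(194) = 3.96
  O₂: 549.6 − 2(194) = 161.6
  N₂: 2068 (inert)
  CO₂: 0 + 1(194) = 194
  H₂O: 0 + 2(194) = 388.1
Total out = 2815 mol/min; y_N₂ = 2068 / 2815 = 0.7344.

0.734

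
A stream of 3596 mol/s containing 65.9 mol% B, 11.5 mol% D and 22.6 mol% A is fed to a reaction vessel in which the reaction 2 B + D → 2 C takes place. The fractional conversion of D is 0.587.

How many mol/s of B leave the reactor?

D reacted = 0.587 × 413.5 = 242.7 mol/s; ν_D = −1, so ξ = 242.7/1 = 242.7 mol/s.
Outlet amounts (n = n₀ + ν ξ):
  B: 2370 − 2(242.7) = 1884
  D: 413.5 − 1(242.7) = 170.8
  C: 0 + 2(242.7) = 485.5
  A: 812.7 (inert)

1880 mol/s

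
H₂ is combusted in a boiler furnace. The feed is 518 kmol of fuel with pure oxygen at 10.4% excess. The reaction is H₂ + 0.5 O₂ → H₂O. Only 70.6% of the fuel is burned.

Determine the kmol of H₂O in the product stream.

Stoichiometric O₂ = 0.5 × 518 = 259 kmol; O₂ fed = 259 × 1.104 = 285.9 kmol.
Fuel reacted = 0.706 × 518 → ξ = 365.7 kmol.
Outlet (n = n₀ + ν ξ):
  H₂: 518 − 1(365.7) = 152.3
  O₂: 285.9 − 0.5(365.7) = 103.1
  H₂O: 0 + 1(365.7) = 365.7

366 kmol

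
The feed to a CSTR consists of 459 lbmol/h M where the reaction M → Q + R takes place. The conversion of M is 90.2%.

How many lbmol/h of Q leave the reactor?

M reacted = 0.902 × 459 = 414 lbmol/h; ν_M = −1, so ξ = 414/1 = 414 lbmol/h.
Outlet amounts (n = n₀ + ν ξ):
  M: 459 − 1(414) = 44.98
  Q: 0 + 1(414) = 414
  R: 0 + 1(414) = 414

414 lbmol/h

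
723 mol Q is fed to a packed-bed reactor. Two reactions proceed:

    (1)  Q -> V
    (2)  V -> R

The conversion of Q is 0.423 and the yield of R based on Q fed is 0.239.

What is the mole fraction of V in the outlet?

0.184

Conversion of Q: Q consumed = 1ξ₁ = 0.423 × 723 → ξ₁ = 305.8 mol.
Yield of R: 1ξ₂ / 723 = 0.239 → ξ₂ = 172.8 mol.
Outlet amounts (n = n₀ + Σ ν·ξ):
  Q: 723 − 1(305.8) = 417.2
  V: 0 + 1(305.8) − 1(172.8) = 133
  R: 0 + 1(172.8) = 172.8
Total out = 723 mol; y_V = 133 / 723 = 0.184.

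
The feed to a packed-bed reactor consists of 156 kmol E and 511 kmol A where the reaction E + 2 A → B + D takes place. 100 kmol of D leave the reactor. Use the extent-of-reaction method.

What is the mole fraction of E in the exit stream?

0.0988

For D: n = n₀ + 1ξ → 100 = 0 + 1ξ, giving ξ = 100 kmol.
Outlet amounts (n = n₀ + ν ξ):
  E: 156 − 1(100) = 56
  A: 511 − 2(100) = 311
  B: 0 + 1(100) = 100
  D: 0 + 1(100) = 100
Total out = 567 kmol; y_E = 56 / 567 = 0.09877.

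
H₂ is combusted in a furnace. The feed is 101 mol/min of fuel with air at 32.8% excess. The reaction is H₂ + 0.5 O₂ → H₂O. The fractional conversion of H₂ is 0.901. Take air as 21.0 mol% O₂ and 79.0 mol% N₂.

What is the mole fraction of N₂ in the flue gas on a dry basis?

0.889

Stoichiometric O₂ = 0.5 × 101 = 50.5 mol/min; O₂ fed = 50.5 × 1.328 = 67.06 mol/min.
N₂ fed = 67.06 × 79/21 = 252.3 mol/min.
Fuel reacted = 0.901 × 101 → ξ = 91 mol/min.
Outlet (n = n₀ + ν ξ):
  H₂: 101 − 1(91) = 9.999
  O₂: 67.06 − 0.5(91) = 21.56
  N₂: 252.3 (inert)
  H₂O: 0 + 1(91) = 91
Dry total = 283.9 mol/min; y_N₂ (dry) = 252.3 / 283.9 = 0.8888.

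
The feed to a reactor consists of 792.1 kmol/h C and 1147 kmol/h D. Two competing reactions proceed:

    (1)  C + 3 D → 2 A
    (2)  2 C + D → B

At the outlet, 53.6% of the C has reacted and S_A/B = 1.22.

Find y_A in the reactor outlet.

Conversion of C: C consumed = 0.536 × 792.1 = 424.6 kmol/h = 1ξ₁ + 2ξ₂.
Selectivity: 2ξ₁ / (1ξ₂) = 1.22 → ξ₁ = 0.61 ξ₂.
Substitute: (1·0.61 + 2) ξ₂ = 424.6 → ξ₂ = 162.7 kmol/h, ξ₁ = 99.23 kmol/h.
Outlet amounts (n = n₀ + Σ ν·ξ):
  C: 792.1 − 1(99.23) − 2(162.7) = 367.5
  D: 1147 − 3(99.23) − 1(162.7) = 686.6
  A: 0 + 2(99.23) = 198.5
  B: 0 + 1(162.7) = 162.7
Total out = 1415 kmol/h; y_A = 198.5 / 1415 = 0.1402.

0.14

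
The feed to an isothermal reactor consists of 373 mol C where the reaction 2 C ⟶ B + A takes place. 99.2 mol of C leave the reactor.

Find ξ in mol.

For C: n = n₀ − 2ξ → 99.2 = 373 − 2ξ, giving ξ = 136.9 mol.
Outlet amounts (n = n₀ + ν ξ):
  C: 373 − 2(136.9) = 99.2
  B: 0 + 1(136.9) = 136.9
  A: 0 + 1(136.9) = 136.9

ξ = 137 mol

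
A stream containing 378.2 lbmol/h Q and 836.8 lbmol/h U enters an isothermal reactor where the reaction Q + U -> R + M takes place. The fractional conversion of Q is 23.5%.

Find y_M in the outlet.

Q reacted = 0.235 × 378.2 = 88.88 lbmol/h; ν_Q = −1, so ξ = 88.88/1 = 88.88 lbmol/h.
Outlet amounts (n = n₀ + ν ξ):
  Q: 378.2 − 1(88.88) = 289.3
  U: 836.8 − 1(88.88) = 747.9
  R: 0 + 1(88.88) = 88.88
  M: 0 + 1(88.88) = 88.88
Total out = 1215 lbmol/h; y_M = 88.88 / 1215 = 0.07315.

0.0731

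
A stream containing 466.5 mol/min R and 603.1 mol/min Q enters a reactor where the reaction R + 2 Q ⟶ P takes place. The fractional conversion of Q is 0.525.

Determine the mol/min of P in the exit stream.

158 mol/min

Q reacted = 0.525 × 603.1 = 316.6 mol/min; ν_Q = −2, so ξ = 316.6/2 = 158.3 mol/min.
Outlet amounts (n = n₀ + ν ξ):
  R: 466.5 − 1(158.3) = 308.2
  Q: 603.1 − 2(158.3) = 286.5
  P: 0 + 1(158.3) = 158.3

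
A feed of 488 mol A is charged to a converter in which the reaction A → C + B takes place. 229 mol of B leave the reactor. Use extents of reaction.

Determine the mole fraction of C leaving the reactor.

For B: n = n₀ + 1ξ → 229 = 0 + 1ξ, giving ξ = 229 mol.
Outlet amounts (n = n₀ + ν ξ):
  A: 488 − 1(229) = 259
  C: 0 + 1(229) = 229
  B: 0 + 1(229) = 229
Total out = 717 mol; y_C = 229 / 717 = 0.3194.

0.319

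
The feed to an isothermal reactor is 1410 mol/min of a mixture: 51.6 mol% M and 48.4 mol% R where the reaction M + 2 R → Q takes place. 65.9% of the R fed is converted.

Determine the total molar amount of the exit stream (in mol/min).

R reacted = 0.659 × 682.4 = 449.7 mol/min; ν_R = −2, so ξ = 449.7/2 = 224.9 mol/min.
Outlet amounts (n = n₀ + ν ξ):
  M: 727.6 − 1(224.9) = 502.7
  R: 682.4 − 2(224.9) = 232.7
  Q: 0 + 1(224.9) = 224.9
Total out = 502.7 + 232.7 + 224.9 = 960.3 mol/min.

960 mol/min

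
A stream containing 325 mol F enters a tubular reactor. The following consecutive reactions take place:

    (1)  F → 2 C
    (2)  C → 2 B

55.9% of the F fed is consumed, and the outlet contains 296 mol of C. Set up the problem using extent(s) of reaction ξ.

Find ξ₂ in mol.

Conversion of F: F consumed = 1ξ₁ = 0.559 × 325 → ξ₁ = 181.7 mol.
C balance: n_C = 0 + 2ξ₁ − 1ξ₂ = 296 → ξ₂ = (2·181.7 − 296)/1 = 67.35 mol.
Outlet amounts (n = n₀ + Σ ν·ξ):
  F: 325 − 1(181.7) = 143.3
  C: 0 + 2(181.7) − 1(67.35) = 296
  B: 0 + 2(67.35) = 134.7

ξ₂ = 67.4 mol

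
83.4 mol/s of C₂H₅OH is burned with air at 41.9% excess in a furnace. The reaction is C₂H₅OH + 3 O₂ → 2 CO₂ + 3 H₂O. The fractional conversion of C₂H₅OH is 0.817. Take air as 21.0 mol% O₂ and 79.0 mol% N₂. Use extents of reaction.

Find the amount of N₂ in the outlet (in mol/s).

1340 mol/s

Stoichiometric O₂ = 3 × 83.4 = 250.2 mol/s; O₂ fed = 250.2 × 1.419 = 355 mol/s.
N₂ fed = 355 × 79/21 = 1336 mol/s.
Fuel reacted = 0.817 × 83.4 → ξ = 68.14 mol/s.
Outlet (n = n₀ + ν ξ):
  C₂H₅OH: 83.4 − 1(68.14) = 15.26
  O₂: 355 − 3(68.14) = 150.6
  N₂: 1336 (inert)
  CO₂: 0 + 2(68.14) = 136.3
  H₂O: 0 + 3(68.14) = 204.4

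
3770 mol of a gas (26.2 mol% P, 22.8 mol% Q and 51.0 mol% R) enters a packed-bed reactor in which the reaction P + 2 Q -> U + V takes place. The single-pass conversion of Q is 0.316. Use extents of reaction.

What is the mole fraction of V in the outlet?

0.0374

Q reacted = 0.316 × 859.6 = 271.6 mol; ν_Q = −2, so ξ = 271.6/2 = 135.8 mol.
Outlet amounts (n = n₀ + ν ξ):
  P: 987.7 − 1(135.8) = 851.9
  Q: 859.6 − 2(135.8) = 587.9
  U: 0 + 1(135.8) = 135.8
  V: 0 + 1(135.8) = 135.8
  R: 1923 (inert)
Total out = 3634 mol; y_V = 135.8 / 3634 = 0.03737.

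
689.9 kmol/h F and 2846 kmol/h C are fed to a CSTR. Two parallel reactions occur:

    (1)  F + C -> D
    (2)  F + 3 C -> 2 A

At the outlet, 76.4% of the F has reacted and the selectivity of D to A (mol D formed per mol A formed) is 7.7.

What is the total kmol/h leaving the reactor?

2980 kmol/h

Conversion of F: F consumed = 0.764 × 689.9 = 527.1 kmol/h = 1ξ₁ + 1ξ₂.
Selectivity: 1ξ₁ / (2ξ₂) = 7.7 → ξ₁ = 15.4 ξ₂.
Substitute: (1·15.4 + 1) ξ₂ = 527.1 → ξ₂ = 32.14 kmol/h, ξ₁ = 494.9 kmol/h.
Outlet amounts (n = n₀ + Σ ν·ξ):
  F: 689.9 − 1(494.9) − 1(32.14) = 162.8
  C: 2846 − 1(494.9) − 3(32.14) = 2255
  D: 0 + 1(494.9) = 494.9
  A: 0 + 2(32.14) = 64.28
Total out = 162.8 + 2255 + 494.9 + 64.28 = 2977 kmol/h.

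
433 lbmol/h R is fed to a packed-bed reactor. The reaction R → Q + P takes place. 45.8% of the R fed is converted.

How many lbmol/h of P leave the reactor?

198 lbmol/h

R reacted = 0.458 × 433 = 198.3 lbmol/h; ν_R = −1, so ξ = 198.3/1 = 198.3 lbmol/h.
Outlet amounts (n = n₀ + ν ξ):
  R: 433 − 1(198.3) = 234.7
  Q: 0 + 1(198.3) = 198.3
  P: 0 + 1(198.3) = 198.3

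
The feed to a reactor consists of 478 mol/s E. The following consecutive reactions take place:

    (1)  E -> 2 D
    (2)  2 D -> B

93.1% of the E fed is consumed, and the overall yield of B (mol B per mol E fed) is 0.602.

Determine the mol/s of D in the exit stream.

315 mol/s

Conversion of E: E consumed = 1ξ₁ = 0.931 × 478 → ξ₁ = 445 mol/s.
Yield of B: 1ξ₂ / 478 = 0.602 → ξ₂ = 287.8 mol/s.
Outlet amounts (n = n₀ + Σ ν·ξ):
  E: 478 − 1(445) = 32.98
  D: 0 + 2(445) − 2(287.8) = 314.5
  B: 0 + 1(287.8) = 287.8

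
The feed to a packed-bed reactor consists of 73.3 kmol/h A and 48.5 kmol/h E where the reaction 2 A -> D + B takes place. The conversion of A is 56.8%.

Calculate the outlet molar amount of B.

20.8 kmol/h

A reacted = 0.568 × 73.3 = 41.63 kmol/h; ν_A = −2, so ξ = 41.63/2 = 20.82 kmol/h.
Outlet amounts (n = n₀ + ν ξ):
  A: 73.3 − 2(20.82) = 31.67
  D: 0 + 1(20.82) = 20.82
  B: 0 + 1(20.82) = 20.82
  E: 48.5 (inert)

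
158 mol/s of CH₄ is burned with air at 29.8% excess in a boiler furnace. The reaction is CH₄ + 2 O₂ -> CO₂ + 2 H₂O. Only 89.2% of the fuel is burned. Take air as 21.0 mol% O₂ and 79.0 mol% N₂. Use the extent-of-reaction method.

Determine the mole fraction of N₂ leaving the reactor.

Stoichiometric O₂ = 2 × 158 = 316 mol/s; O₂ fed = 316 × 1.298 = 410.2 mol/s.
N₂ fed = 410.2 × 79/21 = 1543 mol/s.
Fuel reacted = 0.892 × 158 → ξ = 140.9 mol/s.
Outlet (n = n₀ + ν ξ):
  CH₄: 158 − 1(140.9) = 17.06
  O₂: 410.2 − 2(140.9) = 128.3
  N₂: 1543 (inert)
  CO₂: 0 + 1(140.9) = 140.9
  H₂O: 0 + 2(140.9) = 281.9
Total out = 2111 mol/s; y_N₂ = 1543 / 2111 = 0.7309.

0.731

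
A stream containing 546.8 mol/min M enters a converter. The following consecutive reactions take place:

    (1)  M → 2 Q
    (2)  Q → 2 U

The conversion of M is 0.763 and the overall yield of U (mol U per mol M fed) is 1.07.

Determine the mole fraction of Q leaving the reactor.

Conversion of M: M consumed = 1ξ₁ = 0.763 × 546.8 → ξ₁ = 417.2 mol/min.
Yield of U: 2ξ₂ / 546.8 = 1.07 → ξ₂ = 292.5 mol/min.
Outlet amounts (n = n₀ + Σ ν·ξ):
  M: 546.8 − 1(417.2) = 129.6
  Q: 0 + 2(417.2) − 1(292.5) = 541.9
  U: 0 + 2(292.5) = 585.1
Total out = 1257 mol/min; y_Q = 541.9 / 1257 = 0.4312.

0.431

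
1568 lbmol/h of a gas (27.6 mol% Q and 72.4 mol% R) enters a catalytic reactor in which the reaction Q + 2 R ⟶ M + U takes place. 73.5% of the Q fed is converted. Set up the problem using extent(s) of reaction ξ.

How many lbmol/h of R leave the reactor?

499 lbmol/h

Q reacted = 0.735 × 432.8 = 318.1 lbmol/h; ν_Q = −1, so ξ = 318.1/1 = 318.1 lbmol/h.
Outlet amounts (n = n₀ + ν ξ):
  Q: 432.8 − 1(318.1) = 114.7
  R: 1135 − 2(318.1) = 499.1
  M: 0 + 1(318.1) = 318.1
  U: 0 + 1(318.1) = 318.1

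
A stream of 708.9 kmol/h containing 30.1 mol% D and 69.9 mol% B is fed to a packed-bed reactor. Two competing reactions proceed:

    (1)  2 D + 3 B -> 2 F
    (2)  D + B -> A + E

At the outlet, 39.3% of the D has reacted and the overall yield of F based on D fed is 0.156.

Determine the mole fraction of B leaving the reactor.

0.599

Yield of F: 2ξ₁ / 213.4 = 0.156 → ξ₁ = 16.64 kmol/h.
Conversion of D: 2ξ₁ + 1ξ₂ = 0.393 × 213.4 = 83.86 → ξ₂ = 50.57 kmol/h.
Outlet amounts (n = n₀ + Σ ν·ξ):
  D: 213.4 − 2(16.64) − 1(50.57) = 129.5
  B: 495.5 − 3(16.64) − 1(50.57) = 395
  F: 0 + 2(16.64) = 33.29
  A: 0 + 1(50.57) = 50.57
  E: 0 + 1(50.57) = 50.57
Total out = 659 kmol/h; y_B = 395 / 659 = 0.5995.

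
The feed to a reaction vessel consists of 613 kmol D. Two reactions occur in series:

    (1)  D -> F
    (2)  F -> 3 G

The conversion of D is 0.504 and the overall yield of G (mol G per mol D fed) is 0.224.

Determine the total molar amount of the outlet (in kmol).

Conversion of D: D consumed = 1ξ₁ = 0.504 × 613 → ξ₁ = 309 kmol.
Yield of G: 3ξ₂ / 613 = 0.224 → ξ₂ = 45.77 kmol.
Outlet amounts (n = n₀ + Σ ν·ξ):
  D: 613 − 1(309) = 304
  F: 0 + 1(309) − 1(45.77) = 263.2
  G: 0 + 3(45.77) = 137.3
Total out = 304 + 263.2 + 137.3 = 704.5 kmol.

705 kmol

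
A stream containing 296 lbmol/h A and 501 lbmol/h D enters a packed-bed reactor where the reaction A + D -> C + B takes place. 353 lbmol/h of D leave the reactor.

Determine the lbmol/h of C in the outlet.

For D: n = n₀ − 1ξ → 353 = 501 − 1ξ, giving ξ = 148 lbmol/h.
Outlet amounts (n = n₀ + ν ξ):
  A: 296 − 1(148) = 148
  D: 501 − 1(148) = 353
  C: 0 + 1(148) = 148
  B: 0 + 1(148) = 148

148 lbmol/h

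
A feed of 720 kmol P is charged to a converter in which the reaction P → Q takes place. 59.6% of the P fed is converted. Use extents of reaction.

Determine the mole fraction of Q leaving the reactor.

0.596

P reacted = 0.596 × 720 = 429.1 kmol; ν_P = −1, so ξ = 429.1/1 = 429.1 kmol.
Outlet amounts (n = n₀ + ν ξ):
  P: 720 − 1(429.1) = 290.9
  Q: 0 + 1(429.1) = 429.1
Total out = 720 kmol; y_Q = 429.1 / 720 = 0.596.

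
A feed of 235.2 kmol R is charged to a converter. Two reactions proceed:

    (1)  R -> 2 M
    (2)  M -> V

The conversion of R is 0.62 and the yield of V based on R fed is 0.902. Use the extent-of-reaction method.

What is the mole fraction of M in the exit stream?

Conversion of R: R consumed = 1ξ₁ = 0.62 × 235.2 → ξ₁ = 145.8 kmol.
Yield of V: 1ξ₂ / 235.2 = 0.902 → ξ₂ = 212.2 kmol.
Outlet amounts (n = n₀ + Σ ν·ξ):
  R: 235.2 − 1(145.8) = 89.38
  M: 0 + 2(145.8) − 1(212.2) = 79.5
  V: 0 + 1(212.2) = 212.2
Total out = 381 kmol; y_M = 79.5 / 381 = 0.2086.

0.209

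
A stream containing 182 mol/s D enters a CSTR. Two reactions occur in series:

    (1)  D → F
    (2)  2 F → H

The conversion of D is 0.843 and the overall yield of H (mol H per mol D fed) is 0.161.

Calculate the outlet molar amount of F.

94.8 mol/s

Conversion of D: D consumed = 1ξ₁ = 0.843 × 182 → ξ₁ = 153.4 mol/s.
Yield of H: 1ξ₂ / 182 = 0.161 → ξ₂ = 29.3 mol/s.
Outlet amounts (n = n₀ + Σ ν·ξ):
  D: 182 − 1(153.4) = 28.57
  F: 0 + 1(153.4) − 2(29.3) = 94.82
  H: 0 + 1(29.3) = 29.3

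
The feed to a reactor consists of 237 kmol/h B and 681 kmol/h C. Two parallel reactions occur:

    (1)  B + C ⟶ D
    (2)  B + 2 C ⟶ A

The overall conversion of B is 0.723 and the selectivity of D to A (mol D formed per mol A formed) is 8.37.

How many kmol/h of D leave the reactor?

Conversion of B: B consumed = 0.723 × 237 = 171.4 kmol/h = 1ξ₁ + 1ξ₂.
Selectivity: 1ξ₁ / (1ξ₂) = 8.37 → ξ₁ = 8.37 ξ₂.
Substitute: (1·8.37 + 1) ξ₂ = 171.4 → ξ₂ = 18.29 kmol/h, ξ₁ = 153.1 kmol/h.
Outlet amounts (n = n₀ + Σ ν·ξ):
  B: 237 − 1(153.1) − 1(18.29) = 65.65
  C: 681 − 1(153.1) − 2(18.29) = 491.4
  D: 0 + 1(153.1) = 153.1
  A: 0 + 1(18.29) = 18.29

153 kmol/h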